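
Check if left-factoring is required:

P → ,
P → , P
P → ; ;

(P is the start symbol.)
Left-factoring is needed when two productions for the same non-terminal
share a common prefix on the right-hand side.

Productions for P:
  P → ,
  P → , P
  P → ; ;

Found common prefix ',' in productions for P

Answer: Yes, P has productions with common prefix ','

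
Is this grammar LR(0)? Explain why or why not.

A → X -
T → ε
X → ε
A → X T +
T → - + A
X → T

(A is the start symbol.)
No. Shift-reduce conflict between [T → .] and [T → . - + A]

A grammar is LR(0) if no state in the canonical LR(0) collection has:
  - both a shift item (dot before a terminal) and a complete item (shift-reduce conflict), or
  - two or more complete items (reduce-reduce conflict; the accept item [A' → A .] counts as a complete item here).

Augment with A' → A and build the canonical LR(0) collection (I0 = CLOSURE({[A' → . A]}), then GOTO on every symbol after a dot until no new states appear). It has 10 states:
  I0: { [A → . X -], [A → . X T +], [A' → . A], [T → . - + A], [T → .], [X → . T], [X → .] }  — shift, 2 reduces
  I1: { [T → - . + A] }  — shift
  I2: { [A' → A .] }  — accept
  I3: { [X → T .] }  — reduce
  I4: { [A → X . -], [A → X . T +], [T → . - + A], [T → .] }  — shift, reduce
  I5: { [A → X - .], [T → - . + A] }  — shift, reduce
  I6: { [A → X T . +] }  — shift
  I7: { [A → X T + .] }  — reduce
  I8: { [A → . X -], [A → . X T +], [T → - + . A], [T → . - + A], [T → .], [X → . T], [X → .] }  — shift, 2 reduces
  I9: { [T → - + A .] }  — reduce

Conflict in state I0:
  Shift-reduce conflict between [T → .] and [T → . - + A]
So the grammar is NOT LR(0).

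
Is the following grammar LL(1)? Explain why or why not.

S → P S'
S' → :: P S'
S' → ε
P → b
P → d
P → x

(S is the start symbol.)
Yes, the grammar is LL(1).

A grammar is LL(1) if for each non-terminal N with multiple productions, the predict sets of those productions are pairwise disjoint, where PREDICT(N → α) = (FIRST(α) \ {ε}) ∪ (FOLLOW(N) if α ⇒* ε).

Relevant sets:
  FOLLOW(S') = { $ }

For S':
  PREDICT(S' → :: P S') = { '::' }
  PREDICT(S' → ε) = { $ }
For P:
  PREDICT(P → b) = { 'b' }
  PREDICT(P → d) = { 'd' }
  PREDICT(P → x) = { 'x' }
S has a single production, so nothing to check there.

All predict sets are disjoint. The grammar IS LL(1).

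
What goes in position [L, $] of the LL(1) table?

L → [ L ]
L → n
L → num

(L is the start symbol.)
To find M[L, $], we find productions for L where $ is in the predict set (PREDICT(N → α) = (FIRST(α) \ {ε}) ∪ (FOLLOW(N) if α ⇒* ε)).

L → [ L ]: PREDICT = { '[' }
L → n: PREDICT = { 'n' }
L → num: PREDICT = { 'num' }

M[L, $] is empty (no production applies)

Answer: Empty (error entry)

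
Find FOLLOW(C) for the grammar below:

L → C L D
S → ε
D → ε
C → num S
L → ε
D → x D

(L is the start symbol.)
To compute FOLLOW(C), find every occurrence of C on a right-hand side N → α C β: add FIRST(β) \ {ε}, and if β is empty or nullable also add FOLLOW(N). Iterate to a fixed point.

In L → C L D: C is followed by L D, add FIRST(L D) \ {ε} = { 'num', 'x' }
  L D is nullable, so also add FOLLOW(L)

The FOLLOW sets referred to above (computed the same way, to a fixed point):
  FOLLOW(L) = { $, 'x' }

Taking the union: FOLLOW(C) = { $, 'num', 'x' }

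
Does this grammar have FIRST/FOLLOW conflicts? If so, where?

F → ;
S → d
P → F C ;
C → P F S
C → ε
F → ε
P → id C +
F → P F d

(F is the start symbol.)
Yes. F → ';' with FOLLOW(F) on { ';' }; F → P F d with FOLLOW(F) on { ';', 'id' }; C → P F S with FOLLOW(C) on { ';' }

Nullable non-terminals: C, F.
FIRST sets used below: FIRST(P) = { ';', 'id' }

C: nullable alternative(s) C → ε; FOLLOW(C) = { '+', ';' }
  C → P F S: FIRST \ {ε} = { ';', 'id' } — overlaps FOLLOW(C) on { ';' }: CONFLICT
  C → ε: FIRST \ {ε} = { } — this is the only nullable alternative, skip

F: nullable alternative(s) F → ε; FOLLOW(F) = { $, ';', 'd', 'id' }
  F → ;: FIRST \ {ε} = { ';' } — overlaps FOLLOW(F) on { ';' }: CONFLICT
  F → ε: FIRST \ {ε} = { } — this is the only nullable alternative, skip
  F → P F d: FIRST \ {ε} = { ';', 'id' } — overlaps FOLLOW(F) on { ';', 'id' }: CONFLICT

P, S have no nullable alternative, so no FIRST/FOLLOW check is needed there.

So the grammar has 3 FIRST/FOLLOW conflicts (marked CONFLICT above).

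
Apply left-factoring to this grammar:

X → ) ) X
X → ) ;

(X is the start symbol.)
X → ) X'
X' → ) X
X' → ;

Left-factoring transforms A → αβ₁ | αβ₂ into A → αA' and A' → β₁ | β₂
(α is the longest common prefix among the alternatives). Repeat until
no nonterminal has two alternatives with a common prefix.

Round 1: X has alternatives sharing prefix ')'. Introduce X': X → ) X'
  Add: X' → ) X
  Add: X' → ;

No remaining common prefixes — done.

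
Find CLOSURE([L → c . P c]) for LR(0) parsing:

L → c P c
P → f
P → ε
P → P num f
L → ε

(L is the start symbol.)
To compute CLOSURE, for each item [A → α.Bβ] where B is a non-terminal, add [B → .γ] for all productions B → γ; repeat for the newly added items until nothing changes.

Start with: [L → c . P c]
  [L → c . P c] has the dot before P: add [P → . f], [P → .], [P → . P num f]
No further items can be added.

CLOSURE = { [L → c . P c], [P → . P num f], [P → . f], [P → .] }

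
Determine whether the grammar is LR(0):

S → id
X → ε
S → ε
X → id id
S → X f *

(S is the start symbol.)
A grammar is LR(0) if no state in the canonical LR(0) collection has:
  - both a shift item (dot before a terminal) and a complete item (shift-reduce conflict), or
  - two or more complete items (reduce-reduce conflict; the accept item [S' → S .] counts as a complete item here).

Augment with S' → S and build the canonical LR(0) collection (I0 = CLOSURE({[S' → . S]}), then GOTO on every symbol after a dot until no new states appear). It has 7 states:
  I0: { [S → . X f *], [S → . id], [S → .], [S' → . S], [X → . id id], [X → .] }  — shift, 2 reduces
  I1: { [S' → S .] }  — accept
  I2: { [S → X . f *] }  — shift
  I3: { [S → id .], [X → id . id] }  — shift, reduce
  I4: { [X → id id .] }  — reduce
  I5: { [S → X f . *] }  — shift
  I6: { [S → X f * .] }  — reduce

Conflict in state I0:
  Shift-reduce conflict between [S → .] and [S → . id]
So the grammar is NOT LR(0).

Answer: No. Shift-reduce conflict between [S → .] and [S → . id]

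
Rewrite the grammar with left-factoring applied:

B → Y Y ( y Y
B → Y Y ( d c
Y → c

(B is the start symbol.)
B → Y Y ( B'
B' → y Y
B' → d c
Y → c

Left-factoring transforms A → αβ₁ | αβ₂ into A → αA' and A' → β₁ | β₂
(α is the longest common prefix among the alternatives). Repeat until
no nonterminal has two alternatives with a common prefix.

Round 1: B has alternatives sharing prefix 'Y Y ('. Introduce B': B → Y Y ( B'
  Add: B' → y Y
  Add: B' → d c

No remaining common prefixes — done.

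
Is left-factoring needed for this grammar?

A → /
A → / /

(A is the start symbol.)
Yes, A has productions with common prefix '/'

Left-factoring is needed when two productions for the same non-terminal
share a common prefix on the right-hand side.

Productions for A:
  A → /
  A → / /

Found common prefix '/' in productions for A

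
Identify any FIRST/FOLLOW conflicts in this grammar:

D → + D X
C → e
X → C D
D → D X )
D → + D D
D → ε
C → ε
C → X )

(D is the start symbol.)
Nullable non-terminals: C, D, X.
FIRST sets used below: FIRST(X) = { ')', '+', 'e', ε }, FIRST(D) = { ')', '+', 'e', ε }

C: nullable alternative(s) C → ε; FOLLOW(C) = { $, ')', '+', 'e' }
  C → e: FIRST \ {ε} = { 'e' } — overlaps FOLLOW(C) on { 'e' }: CONFLICT
  C → ε: FIRST \ {ε} = { } — this is the only nullable alternative, skip
  C → X ): FIRST \ {ε} = { ')', '+', 'e' } — overlaps FOLLOW(C) on { ')', '+', 'e' }: CONFLICT

D: nullable alternative(s) D → ε; FOLLOW(D) = { $, ')', '+', 'e' }
  D → + D X: FIRST \ {ε} = { '+' } — overlaps FOLLOW(D) on { '+' }: CONFLICT
  D → D X ): FIRST \ {ε} = { ')', '+', 'e' } — overlaps FOLLOW(D) on { ')', '+', 'e' }: CONFLICT
  D → + D D: FIRST \ {ε} = { '+' } — overlaps FOLLOW(D) on { '+' }: CONFLICT
  D → ε: FIRST \ {ε} = { } — this is the only nullable alternative, skip
X has a nullable alternative but only one production, so nothing to check.

So the grammar has 5 FIRST/FOLLOW conflicts (marked CONFLICT above).

Answer: Yes. D → '+' D X with FOLLOW(D) on { '+' }; D → D X ')' with FOLLOW(D) on { ')', '+', 'e' }; D → '+' D D with FOLLOW(D) on { '+' }; C → e with FOLLOW(C) on { 'e' }; C → X ')' with FOLLOW(C) on { ')', '+', 'e' }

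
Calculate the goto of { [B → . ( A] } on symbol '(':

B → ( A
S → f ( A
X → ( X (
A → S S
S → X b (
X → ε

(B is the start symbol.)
GOTO(I, '(') = CLOSURE({ [A → αX.β] : [A → α.Xβ] ∈ I, X = '(' })

Items with dot before '(', with the dot advanced:
  [B → . ( A] → [B → ( . A]
Closure of the advanced items:
  [B → ( . A] has the dot before A: add [A → . S S]
  [A → . S S] has the dot before S: add [S → . f ( A], [S → . X b (]
  [S → . X b (] has the dot before X: add [X → . ( X (], [X → .]

GOTO = { [A → . S S], [B → ( . A], [S → . X b (], [S → . f ( A], [X → . ( X (], [X → .] }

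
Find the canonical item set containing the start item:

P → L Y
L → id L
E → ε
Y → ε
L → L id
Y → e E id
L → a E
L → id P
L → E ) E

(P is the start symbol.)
{ [E → .], [L → . E ) E], [L → . L id], [L → . a E], [L → . id L], [L → . id P], [P → . L Y], [P' → . P] }

First, augment the grammar with P' → P
I₀ = CLOSURE({ [P' → . P] }):
  [P' → . P] has the dot before P: add [P → . L Y]
  [P → . L Y] has the dot before L: add [L → . id L], [L → . L id], [L → . a E], [L → . id P], [L → . E ) E]
  [L → . E ) E] has the dot before E: add [E → .]
No further items can be added.

I₀ = { [E → .], [L → . E ) E], [L → . L id], [L → . a E], [L → . id L], [L → . id P], [P → . L Y], [P' → . P] }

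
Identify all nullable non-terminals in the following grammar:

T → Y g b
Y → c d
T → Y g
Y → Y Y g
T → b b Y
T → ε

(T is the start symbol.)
{ 'T' }

A non-terminal is nullable if it can derive ε (the empty string): either it has an ε-production, or it has a production whose right-hand side consists entirely of nullable non-terminals.

ε-productions: T → ε
So T is immediately nullable.
No further non-terminal can be added: every production for the remaining non-terminals contains a terminal or a non-nullable non-terminal.
Nullable = { 'T' }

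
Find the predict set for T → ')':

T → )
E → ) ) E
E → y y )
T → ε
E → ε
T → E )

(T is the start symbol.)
{ ')' }

PREDICT(T → ')') = (FIRST(RHS) \ {ε}) ∪ (FOLLOW(T) if ε ∈ FIRST(RHS), i.e. RHS ⇒* ε)
FIRST(')') = { ')' }
ε ∉ FIRST(')'), so FOLLOW(T) is not added.
PREDICT(T → ')') = { ')' }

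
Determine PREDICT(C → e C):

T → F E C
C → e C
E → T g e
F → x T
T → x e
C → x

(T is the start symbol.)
PREDICT(C → e C) = (FIRST(RHS) \ {ε}) ∪ (FOLLOW(C) if ε ∈ FIRST(RHS), i.e. RHS ⇒* ε)
FIRST(e C) = { 'e' }
ε ∉ FIRST(e C), so FOLLOW(C) is not added.
PREDICT(C → e C) = { 'e' }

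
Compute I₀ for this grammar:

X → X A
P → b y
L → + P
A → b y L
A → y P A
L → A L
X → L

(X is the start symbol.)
First, augment the grammar with X' → X
I₀ = CLOSURE({ [X' → . X] }):
  [X' → . X] has the dot before X: add [X → . X A], [X → . L]
  [X → . L] has the dot before L: add [L → . + P], [L → . A L]
  [L → . A L] has the dot before A: add [A → . b y L], [A → . y P A]
No further items can be added.

I₀ = { [A → . b y L], [A → . y P A], [L → . + P], [L → . A L], [X → . L], [X → . X A], [X' → . X] }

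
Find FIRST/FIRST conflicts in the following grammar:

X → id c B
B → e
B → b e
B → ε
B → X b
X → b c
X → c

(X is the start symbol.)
Yes. B → b e / B → X b on { 'b' }

A FIRST/FIRST conflict occurs when two productions N → α and N → β for the same non-terminal have FIRST(α) ∩ FIRST(β) ≠ ∅ (with ε ∈ FIRST of a nullable right-hand side, so two nullable alternatives also conflict).

FIRST sets of the non-terminals at (or reachable through a nullable prefix from) the front of some alternative:
  FIRST(X) = { 'b', 'c', 'id' }

Productions for X:
  X → id c B: FIRST = { 'id' }
  X → b c: FIRST = { 'b' }
  X → c: FIRST = { 'c' }
Productions for B:
  B → e: FIRST = { 'e' }
  B → b e: FIRST = { 'b' }
  B → ε: FIRST = { ε }
  B → X b: FIRST = { 'b', 'c', 'id' }

Conflict for B: B → b e and B → X b
  Overlap: { 'b' }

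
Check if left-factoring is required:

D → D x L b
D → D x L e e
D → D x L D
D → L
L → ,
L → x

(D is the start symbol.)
Yes, D has productions with common prefix 'D x L'

Left-factoring is needed when two productions for the same non-terminal
share a common prefix on the right-hand side.

Productions for D:
  D → D x L b
  D → D x L e e
  D → D x L D
  D → L
Productions for L:
  L → ,
  L → x

Found common prefix 'D x L' in productions for D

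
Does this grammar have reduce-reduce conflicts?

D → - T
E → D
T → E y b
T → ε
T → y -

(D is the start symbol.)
No reduce-reduce conflicts

A reduce-reduce conflict occurs when an LR(0) state has two complete items [A → α .] and [B → β .] — both call for a reduction, and with no lookahead the parser cannot choose between them.

Augment with D' → D and build the canonical LR(0) collection (I0 = CLOSURE({[D' → . D]}), then GOTO on every symbol after a dot until no new states appear). It has 10 states:
  I0: { [D → . - T], [D' → . D] }  — shift
  I1: { [D → - . T], [D → . - T], [E → . D], [T → . E y b], [T → . y -], [T → .] }  — shift, reduce
  I2: { [D' → D .] }  — accept
  I3: { [E → D .] }  — reduce
  I4: { [T → E . y b] }  — shift
  I5: { [D → - T .] }  — reduce
  I6: { [T → y . -] }  — shift
  I7: { [T → y - .] }  — reduce
  I8: { [T → E y . b] }  — shift
  I9: { [T → E y b .] }  — reduce

No state contains more than one complete item.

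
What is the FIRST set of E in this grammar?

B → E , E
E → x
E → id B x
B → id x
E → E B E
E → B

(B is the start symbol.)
{ 'id', 'x' }

FIRST sets of the other non-terminals involved (by the same procedure, iterated to a fixed point):
  FIRST(B) = { 'id', 'x' }

From E → x:
  - x is a terminal: add 'x' and stop
From E → id B x:
  - id is a terminal: add 'id' and stop
From E → E B E:
  - E is the symbol being defined: contributes nothing new
    E is not nullable, so stop
From E → B:
  - B is a non-terminal: add FIRST(B) \ {ε} = { 'id', 'x' }
    B is not nullable, so stop

Collecting: FIRST(E) = { 'id', 'x' }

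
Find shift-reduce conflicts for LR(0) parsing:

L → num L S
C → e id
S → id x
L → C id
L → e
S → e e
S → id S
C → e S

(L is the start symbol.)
Yes — I3: [L → e .] vs [C → e . id]; I13: [C → e id .] vs [S → . e e]

A shift-reduce conflict occurs when an LR(0) state has both:
  - a complete (reduce) item [A → α .] (dot at the end), and
  - a shift item [B → β . c γ] (dot before a terminal).

Augment with L' → L and build the canonical LR(0) collection (I0 = CLOSURE({[L' → . L]}), then GOTO on every symbol after a dot until no new states appear). It has 15 states:
  I0: { [C → . e S], [C → . e id], [L → . C id], [L → . e], [L → . num L S], [L' → . L] }  — shift
  I1: { [L → C . id] }  — shift
  I2: { [L' → L .] }  — accept
  I3: { [C → e . S], [C → e . id], [L → e .], [S → . e e], [S → . id S], [S → . id x] }  — shift, reduce
  I4: { [C → . e S], [C → . e id], [L → . C id], [L → . e], [L → . num L S], [L → num . L S] }  — shift
  I5: { [L → num L . S], [S → . e e], [S → . id S], [S → . id x] }  — shift
  I6: { [L → num L S .] }  — reduce
  I7: { [S → e . e] }  — shift
  I8: { [S → . e e], [S → . id S], [S → . id x], [S → id . S], [S → id . x] }  — shift
  I9: { [S → id S .] }  — reduce
  I10: { [S → id x .] }  — reduce
  I11: { [S → e e .] }  — reduce
  I12: { [C → e S .] }  — reduce
  I13: { [C → e id .], [S → . e e], [S → . id S], [S → . id x], [S → id . S], [S → id . x] }  — shift, reduce
  I14: { [L → C id .] }  — reduce

I3 contains reduce item [L → e .] and shift items [C → e . id], [S → . e e], [S → . id S], [S → . id x] — shift-reduce conflict.
I13 contains reduce item [C → e id .] and shift items [S → . e e], [S → . id S], [S → . id x], [S → id . x] — shift-reduce conflict.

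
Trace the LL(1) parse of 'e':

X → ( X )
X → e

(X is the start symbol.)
LL(1) parsing maintains a stack (initially the start symbol over $) and the input. At each step: if the stack top is a terminal, match it against the current input token; if it is a non-terminal N, replace it with the RHS of M[N, lookahead] (the unique production whose predict set contains the lookahead).

Stack is shown with the top on the left.

Stack  Input  Action
--------------------
X $    e $    output X → e
e $    e $    match 'e'
$      $      accept

The string is accepted.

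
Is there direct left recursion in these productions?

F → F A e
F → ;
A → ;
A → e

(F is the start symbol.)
Yes, F is left-recursive

Direct left recursion occurs when N → N α for some non-terminal N (the right-hand side begins with the left-hand side itself).

F → F A e: LEFT RECURSIVE (starts with F)
F → ;: starts with ';'
A → ;: starts with ';'
A → e: starts with e

The grammar has direct left recursion on: F.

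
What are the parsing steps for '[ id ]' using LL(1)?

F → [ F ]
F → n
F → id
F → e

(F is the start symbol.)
LL(1) parsing maintains a stack (initially the start symbol over $) and the input. At each step: if the stack top is a terminal, match it against the current input token; if it is a non-terminal N, replace it with the RHS of M[N, lookahead] (the unique production whose predict set contains the lookahead).

Stack is shown with the top on the left.

Stack    Input     Action
-------------------------
F $      [ id ] $  output F → [ F ]
[ F ] $  [ id ] $  match '['
F ] $    id ] $    output F → id
id ] $   id ] $    match 'id'
] $      ] $       match ']'
$        $         accept

The string is accepted.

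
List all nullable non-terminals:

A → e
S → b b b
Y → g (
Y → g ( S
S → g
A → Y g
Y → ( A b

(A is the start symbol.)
None

A non-terminal is nullable if it can derive ε (the empty string): either it has an ε-production, or it has a production whose right-hand side consists entirely of nullable non-terminals.

There are no ε-productions, so no non-terminal can derive ε.
No non-terminals are nullable.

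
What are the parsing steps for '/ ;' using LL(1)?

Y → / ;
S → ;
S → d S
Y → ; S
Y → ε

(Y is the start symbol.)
LL(1) parsing maintains a stack (initially the start symbol over $) and the input. At each step: if the stack top is a terminal, match it against the current input token; if it is a non-terminal N, replace it with the RHS of M[N, lookahead] (the unique production whose predict set contains the lookahead).

Stack is shown with the top on the left.

Stack  Input  Action
--------------------
Y $    / ; $  output Y → / ;
/ ; $  / ; $  match '/'
; $    ; $    match ';'
$      $      accept

The string is accepted.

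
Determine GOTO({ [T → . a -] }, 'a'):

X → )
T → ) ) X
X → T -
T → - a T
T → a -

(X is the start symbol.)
{ [T → a . -] }

GOTO(I, 'a') = CLOSURE({ [A → αX.β] : [A → α.Xβ] ∈ I, X = 'a' })

Items with dot before 'a', with the dot advanced:
  [T → . a -] → [T → a . -]
Closure adds nothing (no advanced item has the dot before a non-terminal).

GOTO = { [T → a . -] }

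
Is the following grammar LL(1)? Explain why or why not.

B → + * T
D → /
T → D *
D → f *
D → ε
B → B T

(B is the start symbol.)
No. Predict set conflict for B: { '+' }

A grammar is LL(1) if for each non-terminal N with multiple productions, the predict sets of those productions are pairwise disjoint, where PREDICT(N → α) = (FIRST(α) \ {ε}) ∪ (FOLLOW(N) if α ⇒* ε).

Relevant sets:
  FIRST(B) = { '+' }
  FOLLOW(D) = { '*' }

For B:
  PREDICT(B → '+' '*' T) = { '+' }
  PREDICT(B → B T) = { '+' }
For D:
  PREDICT(D → '/') = { '/' }
  PREDICT(D → f '*') = { 'f' }
  PREDICT(D → ε) = { '*' }
T has a single production, so nothing to check there.

Conflict found: Predict set conflict for B: { '+' }
The grammar is NOT LL(1).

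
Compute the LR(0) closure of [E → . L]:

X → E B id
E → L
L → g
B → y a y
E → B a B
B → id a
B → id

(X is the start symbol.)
To compute CLOSURE, for each item [A → α.Bβ] where B is a non-terminal, add [B → .γ] for all productions B → γ; repeat for the newly added items until nothing changes.

Start with: [E → . L]
  [E → . L] has the dot before L: add [L → . g]
No further items can be added.

CLOSURE = { [E → . L], [L → . g] }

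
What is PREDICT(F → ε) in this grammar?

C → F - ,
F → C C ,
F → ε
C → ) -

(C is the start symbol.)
{ '-' }

PREDICT(F → ε) = (FIRST(RHS) \ {ε}) ∪ (FOLLOW(F) if ε ∈ FIRST(RHS), i.e. RHS ⇒* ε)
The right-hand side is ε (FIRST(ε) = { ε }), so the predict set is FOLLOW(F) = { '-' }
PREDICT(F → ε) = { '-' }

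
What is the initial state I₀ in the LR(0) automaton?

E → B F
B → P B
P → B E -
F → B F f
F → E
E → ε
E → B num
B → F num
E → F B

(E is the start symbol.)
First, augment the grammar with E' → E
I₀ = CLOSURE({ [E' → . E] }):
  [E' → . E] has the dot before E: add [E → . B F], [E → .], [E → . B num], [E → . F B]
  [E → . B F] has the dot before B: add [B → . P B], [B → . F num]
  [E → . F B] has the dot before F: add [F → . B F f], [F → . E]
  [B → . P B] has the dot before P: add [P → . B E -]
No further items can be added.

I₀ = { [B → . F num], [B → . P B], [E → . B F], [E → . B num], [E → . F B], [E → .], [E' → . E], [F → . B F f], [F → . E], [P → . B E -] }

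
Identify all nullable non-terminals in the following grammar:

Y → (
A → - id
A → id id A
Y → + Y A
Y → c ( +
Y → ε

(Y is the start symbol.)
{ 'Y' }

ε-productions: Y → ε
So Y is immediately nullable.
No further non-terminal can be added: every production for the remaining non-terminals contains a terminal or a non-nullable non-terminal.
Nullable = { 'Y' }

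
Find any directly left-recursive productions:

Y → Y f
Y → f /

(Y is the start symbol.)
Y → Y f: LEFT RECURSIVE (starts with Y)
Y → f /: starts with f

The grammar has direct left recursion on: Y.

Answer: Yes, Y is left-recursive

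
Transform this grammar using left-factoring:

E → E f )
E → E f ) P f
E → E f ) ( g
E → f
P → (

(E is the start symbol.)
E → E f ) E'
E' → ε
E' → P f
E' → ( g
E → f
P → (

Left-factoring transforms A → αβ₁ | αβ₂ into A → αA' and A' → β₁ | β₂
(α is the longest common prefix among the alternatives). Repeat until
no nonterminal has two alternatives with a common prefix.

Round 1: E has alternatives sharing prefix 'E f )'. Introduce E': E → E f ) E'
  Add: E' → ε
  Add: E' → P f
  Add: E' → ( g

No remaining common prefixes — done.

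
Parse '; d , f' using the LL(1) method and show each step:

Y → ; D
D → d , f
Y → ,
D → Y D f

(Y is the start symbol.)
LL(1) parsing maintains a stack (initially the start symbol over $) and the input. At each step: if the stack top is a terminal, match it against the current input token; if it is a non-terminal N, replace it with the RHS of M[N, lookahead] (the unique production whose predict set contains the lookahead).

Stack is shown with the top on the left.

Stack    Input      Action
--------------------------
Y $      ; d , f $  output Y → ; D
; D $    ; d , f $  match ';'
D $      d , f $    output D → d , f
d , f $  d , f $    match 'd'
, f $    , f $      match ','
f $      f $        match 'f'
$        $          accept

The string is accepted.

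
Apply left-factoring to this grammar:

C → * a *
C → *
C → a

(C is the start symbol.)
C → * C'
C' → a *
C' → ε
C → a

Left-factoring transforms A → αβ₁ | αβ₂ into A → αA' and A' → β₁ | β₂
(α is the longest common prefix among the alternatives). Repeat until
no nonterminal has two alternatives with a common prefix.

Round 1: C has alternatives sharing prefix '*'. Introduce C': C → * C'
  Add: C' → a *
  Add: C' → ε

No remaining common prefixes — done.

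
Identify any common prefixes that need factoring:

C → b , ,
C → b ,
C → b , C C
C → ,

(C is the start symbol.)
Left-factoring is needed when two productions for the same non-terminal
share a common prefix on the right-hand side.

Productions for C:
  C → b , ,
  C → b ,
  C → b , C C
  C → ,

Found common prefix 'b ,' in productions for C

Answer: Yes, C has productions with common prefix 'b ,'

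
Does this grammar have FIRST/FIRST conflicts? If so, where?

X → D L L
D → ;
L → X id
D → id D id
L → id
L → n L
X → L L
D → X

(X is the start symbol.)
FIRST sets of the non-terminals at (or reachable through a nullable prefix from) the front of some alternative:
  FIRST(D) = { ';', 'id', 'n' }
  FIRST(L) = { ';', 'id', 'n' }
  FIRST(X) = { ';', 'id', 'n' }

Productions for X:
  X → D L L: FIRST = { ';', 'id', 'n' }
  X → L L: FIRST = { ';', 'id', 'n' }
Productions for D:
  D → ;: FIRST = { ';' }
  D → id D id: FIRST = { 'id' }
  D → X: FIRST = { ';', 'id', 'n' }
Productions for L:
  L → X id: FIRST = { ';', 'id', 'n' }
  L → id: FIRST = { 'id' }
  L → n L: FIRST = { 'n' }

Conflict for X: X → D L L and X → L L
  Overlap: { ';', 'id', 'n' }
Conflict for D: D → ; and D → X
  Overlap: { ';' }
Conflict for D: D → id D id and D → X
  Overlap: { 'id' }
Conflict for L: L → X id and L → id
  Overlap: { 'id' }
Conflict for L: L → X id and L → n L
  Overlap: { 'n' }

Answer: Yes. X → D L L / X → L L on { ';', 'id', 'n' }; D → ';' / D → X on { ';' }; D → id D id / D → X on { 'id' }; L → X id / L → id on { 'id' }; L → X id / L → n L on { 'n' }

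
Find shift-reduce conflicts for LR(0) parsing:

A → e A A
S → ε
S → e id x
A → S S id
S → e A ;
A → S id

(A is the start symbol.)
A shift-reduce conflict occurs when an LR(0) state has both:
  - a complete (reduce) item [A → α .] (dot at the end), and
  - a shift item [B → β . c γ] (dot before a terminal).

Augment with A' → A and build the canonical LR(0) collection (I0 = CLOSURE({[A' → . A]}), then GOTO on every symbol after a dot until no new states appear). It has 14 states:
  I0: { [A → . S S id], [A → . S id], [A → . e A A], [A' → . A], [S → . e A ;], [S → . e id x], [S → .] }  — shift, reduce
  I1: { [A' → A .] }  — accept
  I2: { [A → S . S id], [A → S . id], [S → . e A ;], [S → . e id x], [S → .] }  — shift, reduce
  I3: { [A → . S S id], [A → . S id], [A → . e A A], [A → e . A A], [S → . e A ;], [S → . e id x], [S → .], [S → e . A ;], [S → e . id x] }  — shift, reduce
  I4: { [A → . S S id], [A → . S id], [A → . e A A], [A → e A . A], [S → . e A ;], [S → . e id x], [S → .], [S → e A . ;] }  — shift, reduce
  I5: { [S → e id . x] }  — shift
  I6: { [S → e id x .] }  — reduce
  I7: { [S → e A ; .] }  — reduce
  I8: { [A → e A A .] }  — reduce
  I9: { [A → S S . id] }  — shift
  I10: { [A → . S S id], [A → . S id], [A → . e A A], [S → . e A ;], [S → . e id x], [S → .], [S → e . A ;], [S → e . id x] }  — shift, reduce
  I11: { [A → S id .] }  — reduce
  I12: { [S → e A . ;] }  — shift
  I13: { [A → S S id .] }  — reduce

I0 contains reduce item [S → .] and shift items [A → . e A A], [S → . e A ;], [S → . e id x] — shift-reduce conflict.
I2 contains reduce item [S → .] and shift items [A → S . id], [S → . e A ;], [S → . e id x] — shift-reduce conflict.
I3 contains reduce item [S → .] and shift items [A → . e A A], [S → . e A ;], [S → . e id x], [S → e . id x] — shift-reduce conflict.
I4 contains reduce item [S → .] and shift items [A → . e A A], [S → . e A ;], [S → e A . ;], [S → . e id x] — shift-reduce conflict.
I10 contains reduce item [S → .] and shift items [A → . e A A], [S → . e A ;], [S → . e id x], [S → e . id x] — shift-reduce conflict.

Answer: Yes — I0: [S → .] vs [A → . e A A]; I2: [S → .] vs [A → S . id]; I3: [S → .] vs [A → . e A A]; I4: [S → .] vs [A → . e A A]; I10: [S → .] vs [A → . e A A]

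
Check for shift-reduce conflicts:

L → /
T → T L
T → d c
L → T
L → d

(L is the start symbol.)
Yes — I3: [L → T .] vs [L → . /]; I4: [L → d .] vs [T → d . c]

Augment with L' → L and build the canonical LR(0) collection (I0 = CLOSURE({[L' → . L]}), then GOTO on every symbol after a dot until no new states appear). It has 7 states:
  I0: { [L → . /], [L → . T], [L → . d], [L' → . L], [T → . T L], [T → . d c] }  — shift
  I1: { [L → / .] }  — reduce
  I2: { [L' → L .] }  — accept
  I3: { [L → . /], [L → . T], [L → . d], [L → T .], [T → . T L], [T → . d c], [T → T . L] }  — shift, reduce
  I4: { [L → d .], [T → d . c] }  — shift, reduce
  I5: { [T → d c .] }  — reduce
  I6: { [T → T L .] }  — reduce

I3 contains reduce item [L → T .] and shift items [L → . /], [L → . d], [T → . d c] — shift-reduce conflict.
I4 contains reduce item [L → d .] and shift item [T → d . c] — shift-reduce conflict.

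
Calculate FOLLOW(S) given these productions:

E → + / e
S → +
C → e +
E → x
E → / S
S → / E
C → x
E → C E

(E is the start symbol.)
{ $ }

In E → / S: S is at the end, add FOLLOW(E)

The FOLLOW sets referred to above (computed the same way, to a fixed point):
  FOLLOW(E) = { $ }

Taking the union: FOLLOW(S) = { $ }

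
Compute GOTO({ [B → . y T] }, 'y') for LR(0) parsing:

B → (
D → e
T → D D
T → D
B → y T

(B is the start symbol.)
{ [B → y . T], [D → . e], [T → . D D], [T → . D] }

GOTO(I, 'y') = CLOSURE({ [A → αX.β] : [A → α.Xβ] ∈ I, X = 'y' })

Items with dot before 'y', with the dot advanced:
  [B → . y T] → [B → y . T]
Closure of the advanced items:
  [B → y . T] has the dot before T: add [T → . D D], [T → . D]
  [T → . D D] has the dot before D: add [D → . e]

GOTO = { [B → y . T], [D → . e], [T → . D D], [T → . D] }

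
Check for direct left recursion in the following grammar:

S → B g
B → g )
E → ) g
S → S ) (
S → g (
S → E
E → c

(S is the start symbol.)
Yes, S is left-recursive

S → B g: starts with B
B → g ): starts with g
E → ) g: starts with ')'
S → S ) (: LEFT RECURSIVE (starts with S)
S → g (: starts with g
S → E: starts with E
E → c: starts with c

The grammar has direct left recursion on: S.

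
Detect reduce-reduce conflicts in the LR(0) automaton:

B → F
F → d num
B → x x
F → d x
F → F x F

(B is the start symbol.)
No reduce-reduce conflicts

A reduce-reduce conflict occurs when an LR(0) state has two complete items [A → α .] and [B → β .] — both call for a reduction, and with no lookahead the parser cannot choose between them.

Augment with B' → B and build the canonical LR(0) collection (I0 = CLOSURE({[B' → . B]}), then GOTO on every symbol after a dot until no new states appear). It has 10 states:
  I0: { [B → . F], [B → . x x], [B' → . B], [F → . F x F], [F → . d num], [F → . d x] }  — shift
  I1: { [B' → B .] }  — accept
  I2: { [B → F .], [F → F . x F] }  — shift, reduce
  I3: { [F → d . num], [F → d . x] }  — shift
  I4: { [B → x . x] }  — shift
  I5: { [B → x x .] }  — reduce
  I6: { [F → d num .] }  — reduce
  I7: { [F → d x .] }  — reduce
  I8: { [F → . F x F], [F → . d num], [F → . d x], [F → F x . F] }  — shift
  I9: { [F → F . x F], [F → F x F .] }  — shift, reduce

No state contains more than one complete item.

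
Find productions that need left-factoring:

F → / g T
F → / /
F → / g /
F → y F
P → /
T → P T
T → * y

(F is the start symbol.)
Left-factoring is needed when two productions for the same non-terminal
share a common prefix on the right-hand side.

Productions for F:
  F → / g T
  F → / /
  F → / g /
  F → y F
Productions for T:
  T → P T
  T → * y

Found common prefix '/' in productions for F

Answer: Yes, F has productions with common prefix '/'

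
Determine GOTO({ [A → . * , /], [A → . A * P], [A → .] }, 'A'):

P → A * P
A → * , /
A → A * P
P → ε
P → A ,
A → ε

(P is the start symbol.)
GOTO(I, 'A') = CLOSURE({ [A → αX.β] : [A → α.Xβ] ∈ I, X = 'A' })

Items with dot before 'A', with the dot advanced:
  [A → . A * P] → [A → A . * P]
Closure adds nothing (no advanced item has the dot before a non-terminal).

GOTO = { [A → A . * P] }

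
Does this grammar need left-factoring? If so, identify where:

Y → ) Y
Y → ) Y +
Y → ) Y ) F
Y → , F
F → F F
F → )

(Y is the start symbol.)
Yes, Y has productions with common prefix ') Y'

Left-factoring is needed when two productions for the same non-terminal
share a common prefix on the right-hand side.

Productions for Y:
  Y → ) Y
  Y → ) Y +
  Y → ) Y ) F
  Y → , F
Productions for F:
  F → F F
  F → )

Found common prefix ') Y' in productions for Y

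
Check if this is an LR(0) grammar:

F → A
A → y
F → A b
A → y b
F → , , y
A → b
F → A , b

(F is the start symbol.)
No. Shift-reduce conflict between [F → A .] and [F → A . , b]

A grammar is LR(0) if no state in the canonical LR(0) collection has:
  - both a shift item (dot before a terminal) and a complete item (shift-reduce conflict), or
  - two or more complete items (reduce-reduce conflict; the accept item [F' → F .] counts as a complete item here).

Augment with F' → F and build the canonical LR(0) collection (I0 = CLOSURE({[F' → . F]}), then GOTO on every symbol after a dot until no new states appear). It has 12 states:
  I0: { [A → . b], [A → . y b], [A → . y], [F → . , , y], [F → . A , b], [F → . A b], [F → . A], [F' → . F] }  — shift
  I1: { [F → , . , y] }  — shift
  I2: { [F → A . , b], [F → A . b], [F → A .] }  — shift, reduce
  I3: { [F' → F .] }  — accept
  I4: { [A → b .] }  — reduce
  I5: { [A → y . b], [A → y .] }  — shift, reduce
  I6: { [A → y b .] }  — reduce
  I7: { [F → A , . b] }  — shift
  I8: { [F → A b .] }  — reduce
  I9: { [F → A , b .] }  — reduce
  I10: { [F → , , . y] }  — shift
  I11: { [F → , , y .] }  — reduce

Conflict in state I2:
  Shift-reduce conflict between [F → A .] and [F → A . , b]
So the grammar is NOT LR(0).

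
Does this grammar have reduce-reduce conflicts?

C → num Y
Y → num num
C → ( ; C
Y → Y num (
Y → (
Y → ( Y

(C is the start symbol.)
No reduce-reduce conflicts

Augment with C' → C and build the canonical LR(0) collection (I0 = CLOSURE({[C' → . C]}), then GOTO on every symbol after a dot until no new states appear). It has 13 states:
  I0: { [C → . ( ; C], [C → . num Y], [C' → . C] }  — shift
  I1: { [C → ( . ; C] }  — shift
  I2: { [C' → C .] }  — accept
  I3: { [C → num . Y], [Y → . ( Y], [Y → . (], [Y → . Y num (], [Y → . num num] }  — shift
  I4: { [Y → ( . Y], [Y → ( .], [Y → . ( Y], [Y → . (], [Y → . Y num (], [Y → . num num] }  — shift, reduce
  I5: { [C → num Y .], [Y → Y . num (] }  — shift, reduce
  I6: { [Y → num . num] }  — shift
  I7: { [Y → num num .] }  — reduce
  I8: { [Y → Y num . (] }  — shift
  I9: { [Y → Y num ( .] }  — reduce
  I10: { [Y → ( Y .], [Y → Y . num (] }  — shift, reduce
  I11: { [C → ( ; . C], [C → . ( ; C], [C → . num Y] }  — shift
  I12: { [C → ( ; C .] }  — reduce

No state contains more than one complete item.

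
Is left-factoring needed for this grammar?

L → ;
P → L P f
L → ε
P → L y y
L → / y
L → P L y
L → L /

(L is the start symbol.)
Yes, P has productions with common prefix 'L'

Left-factoring is needed when two productions for the same non-terminal
share a common prefix on the right-hand side.

Productions for L:
  L → ;
  L → ε
  L → / y
  L → P L y
  L → L /
Productions for P:
  P → L P f
  P → L y y

Found common prefix 'L' in productions for P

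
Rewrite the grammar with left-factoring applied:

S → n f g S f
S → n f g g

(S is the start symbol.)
S → n f g S'
S' → S f
S' → g

Left-factoring transforms A → αβ₁ | αβ₂ into A → αA' and A' → β₁ | β₂
(α is the longest common prefix among the alternatives). Repeat until
no nonterminal has two alternatives with a common prefix.

Round 1: S has alternatives sharing prefix 'n f g'. Introduce S': S → n f g S'
  Add: S' → S f
  Add: S' → g

No remaining common prefixes — done.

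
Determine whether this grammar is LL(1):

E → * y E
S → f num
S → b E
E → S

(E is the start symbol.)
Yes, the grammar is LL(1).

A grammar is LL(1) if for each non-terminal N with multiple productions, the predict sets of those productions are pairwise disjoint, where PREDICT(N → α) = (FIRST(α) \ {ε}) ∪ (FOLLOW(N) if α ⇒* ε).

Relevant sets:
  FIRST(S) = { 'b', 'f' }

For E:
  PREDICT(E → '*' y E) = { '*' }
  PREDICT(E → S) = { 'b', 'f' }
For S:
  PREDICT(S → f num) = { 'f' }
  PREDICT(S → b E) = { 'b' }

All predict sets are disjoint. The grammar IS LL(1).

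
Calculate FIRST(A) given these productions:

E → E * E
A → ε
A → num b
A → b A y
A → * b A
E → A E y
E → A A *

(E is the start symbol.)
From A → ε:
  - ε-production, so ε ∈ FIRST(A)
From A → num b:
  - num is a terminal: add 'num' and stop
From A → b A y:
  - b is a terminal: add 'b' and stop
From A → * b A:
  - '*' is a terminal: add '*' and stop

Collecting: FIRST(A) = { '*', 'b', 'num', ε }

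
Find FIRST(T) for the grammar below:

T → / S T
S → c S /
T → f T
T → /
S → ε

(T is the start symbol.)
From T → / S T:
  - '/' is a terminal: add '/' and stop
From T → f T:
  - f is a terminal: add 'f' and stop
From T → /:
  - '/' is a terminal: add '/' and stop

Collecting: FIRST(T) = { '/', 'f' }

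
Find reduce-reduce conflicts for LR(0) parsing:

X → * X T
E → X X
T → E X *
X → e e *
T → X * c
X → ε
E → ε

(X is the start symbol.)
Augment with X' → X and build the canonical LR(0) collection (I0 = CLOSURE({[X' → . X]}), then GOTO on every symbol after a dot until no new states appear). It has 15 states:
  I0: { [X → . * X T], [X → . e e *], [X → .], [X' → . X] }  — shift, reduce
  I1: { [X → * . X T], [X → . * X T], [X → . e e *], [X → .] }  — shift, reduce
  I2: { [X' → X .] }  — accept
  I3: { [X → e . e *] }  — shift
  I4: { [X → e e . *] }  — shift
  I5: { [X → e e * .] }  — reduce
  I6: { [E → . X X], [E → .], [T → . E X *], [T → . X * c], [X → * X . T], [X → . * X T], [X → . e e *], [X → .] }  — shift, 2 reduces
  I7: { [T → E . X *], [X → . * X T], [X → . e e *], [X → .] }  — shift, reduce
  I8: { [X → * X T .] }  — reduce
  I9: { [E → X . X], [T → X . * c], [X → . * X T], [X → . e e *], [X → .] }  — shift, reduce
  I10: { [T → X * . c], [X → * . X T], [X → . * X T], [X → . e e *], [X → .] }  — shift, reduce
  I11: { [E → X X .] }  — reduce
  I12: { [T → X * c .] }  — reduce
  I13: { [T → E X . *] }  — shift
  I14: { [T → E X * .] }  — reduce

I6 contains complete items [E → .], [X → .] — reduce-reduce conflict.

Answer: Yes — I6: [E → .] vs [X → .]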